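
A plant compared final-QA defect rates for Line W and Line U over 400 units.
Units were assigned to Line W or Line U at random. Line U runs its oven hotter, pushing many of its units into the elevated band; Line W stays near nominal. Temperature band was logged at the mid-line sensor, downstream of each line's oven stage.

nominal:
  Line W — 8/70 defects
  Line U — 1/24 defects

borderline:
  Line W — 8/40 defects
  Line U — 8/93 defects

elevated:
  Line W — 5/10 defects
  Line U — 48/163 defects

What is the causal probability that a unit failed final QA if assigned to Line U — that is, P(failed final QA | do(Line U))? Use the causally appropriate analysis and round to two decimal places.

The stratified and pooled comparisons disagree (Line U wins within each in-process temperature band; Line W wins overall), so the answer turns on the causal role of in-process temperature band.
In-process temperature band is downstream of the line. One should not condition on a consequence of treatment, so the overall rates are the right comparison.
So P(outcome | do(Line U)) is just the pooled rate for Line U: 57/280 = 0.204.

0.20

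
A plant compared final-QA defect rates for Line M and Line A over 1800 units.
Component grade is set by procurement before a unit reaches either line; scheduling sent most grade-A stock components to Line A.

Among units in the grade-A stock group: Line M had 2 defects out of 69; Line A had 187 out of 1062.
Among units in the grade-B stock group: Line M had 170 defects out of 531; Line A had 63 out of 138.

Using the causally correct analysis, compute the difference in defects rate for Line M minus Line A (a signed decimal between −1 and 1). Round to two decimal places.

-0.14

Component grade differs across lines for reasons unrelated to any effect of the line itself, and it separately predicts the outcome — a classic confounder. We must compare within component grade levels.
Adjusting over the population distribution of component grade: 0.628·(0.029−0.176) + 0.372·(0.320−0.457) = -0.143.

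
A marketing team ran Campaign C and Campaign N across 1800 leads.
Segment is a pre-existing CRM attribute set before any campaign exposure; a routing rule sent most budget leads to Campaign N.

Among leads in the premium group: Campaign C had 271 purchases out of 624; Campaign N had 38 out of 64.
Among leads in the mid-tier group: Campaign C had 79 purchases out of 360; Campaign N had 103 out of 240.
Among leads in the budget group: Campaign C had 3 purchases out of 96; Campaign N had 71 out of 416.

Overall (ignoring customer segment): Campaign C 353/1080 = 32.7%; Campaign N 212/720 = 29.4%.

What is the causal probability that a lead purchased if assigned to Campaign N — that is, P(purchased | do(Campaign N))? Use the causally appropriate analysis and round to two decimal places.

Customer segment satisfies the back-door criterion: it is not a descendant of the campaign, and it blocks the spurious path from campaign to outcome. Adjusting for it (i.e., using the within-customer segment rates) gives the causal effect.
Standardising Campaign N to the population customer segment mix: 0.382·38/64 + 0.333·103/240 + 0.284·71/416 = 0.419.

0.42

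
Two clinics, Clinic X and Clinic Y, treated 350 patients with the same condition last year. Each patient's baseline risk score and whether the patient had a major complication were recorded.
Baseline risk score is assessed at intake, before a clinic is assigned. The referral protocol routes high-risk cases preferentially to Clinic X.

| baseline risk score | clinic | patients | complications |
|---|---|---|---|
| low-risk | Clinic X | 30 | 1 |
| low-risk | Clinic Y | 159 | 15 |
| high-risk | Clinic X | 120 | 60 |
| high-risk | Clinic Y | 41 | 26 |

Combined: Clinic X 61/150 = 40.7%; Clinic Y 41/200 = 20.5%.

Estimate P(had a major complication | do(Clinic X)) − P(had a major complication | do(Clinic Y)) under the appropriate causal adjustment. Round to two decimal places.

Since baseline risk score is a pre-existing factor (not a product of the clinic) and it affects the outcome on its own, it is a confounder. The stratified rates, not the pooled rate, identify the causal effect.
Adjusting over the population distribution of baseline risk score: 0.540·(0.033−0.094) + 0.460·(0.500−0.634) = -0.095.

-0.09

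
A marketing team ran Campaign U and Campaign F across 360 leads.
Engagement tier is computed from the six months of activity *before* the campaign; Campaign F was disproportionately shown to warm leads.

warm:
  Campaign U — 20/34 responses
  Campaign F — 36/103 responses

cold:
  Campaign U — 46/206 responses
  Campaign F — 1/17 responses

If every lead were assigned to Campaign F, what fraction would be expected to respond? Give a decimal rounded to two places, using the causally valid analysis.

The engagement tier-specific comparison favours Campaign U throughout, but the pooled figures favour Campaign F. The question is whether to condition on engagement tier.
Engagement tier is set before the campaign has any effect — it is not caused by the campaign — and it independently drives the outcome. That makes it a confounder, so the causal comparison is within engagement tier levels.
Standardising Campaign F to the population engagement tier mix: 0.381·36/103 + 0.619·1/17 = 0.169.

0.17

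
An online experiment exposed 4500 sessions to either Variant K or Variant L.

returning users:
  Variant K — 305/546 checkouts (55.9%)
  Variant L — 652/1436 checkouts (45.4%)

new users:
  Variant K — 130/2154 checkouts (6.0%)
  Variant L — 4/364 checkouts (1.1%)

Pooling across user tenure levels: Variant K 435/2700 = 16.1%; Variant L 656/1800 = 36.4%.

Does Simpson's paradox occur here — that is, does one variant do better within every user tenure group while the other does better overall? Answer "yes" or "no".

yes

Within each user tenure level (returning users 55.9% vs 45.4%; new users 6.0% vs 1.1%), Variant K has the higher rate every time. Pooled: 16.1% vs 36.4% — Variant L has the higher rate overall. The two comparisons disagree.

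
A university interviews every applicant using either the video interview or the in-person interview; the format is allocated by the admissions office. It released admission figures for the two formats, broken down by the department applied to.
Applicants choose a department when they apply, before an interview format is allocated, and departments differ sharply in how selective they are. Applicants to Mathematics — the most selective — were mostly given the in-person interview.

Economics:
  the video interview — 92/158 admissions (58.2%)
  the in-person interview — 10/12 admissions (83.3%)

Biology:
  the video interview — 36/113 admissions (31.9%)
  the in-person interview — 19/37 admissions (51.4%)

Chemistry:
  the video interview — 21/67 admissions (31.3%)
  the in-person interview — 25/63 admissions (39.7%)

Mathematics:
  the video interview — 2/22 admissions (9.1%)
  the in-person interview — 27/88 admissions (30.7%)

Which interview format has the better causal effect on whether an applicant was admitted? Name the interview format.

the in-person interview is higher inside every department stratum but the video interview is higher in aggregate. Whether to stratify depends on how department relates to the interview format.
Department is set before the interview format has any effect — it is not caused by the interview format — and it independently drives the outcome. That makes it a confounder, so the causal comparison is within department levels.
Within each level — Economics: 58.2% vs 83.3%; Biology: 31.9% vs 51.4%; Chemistry: 31.3% vs 39.7%; Mathematics: 9.1% vs 30.7% — the in-person interview is higher every time.

the in-person interview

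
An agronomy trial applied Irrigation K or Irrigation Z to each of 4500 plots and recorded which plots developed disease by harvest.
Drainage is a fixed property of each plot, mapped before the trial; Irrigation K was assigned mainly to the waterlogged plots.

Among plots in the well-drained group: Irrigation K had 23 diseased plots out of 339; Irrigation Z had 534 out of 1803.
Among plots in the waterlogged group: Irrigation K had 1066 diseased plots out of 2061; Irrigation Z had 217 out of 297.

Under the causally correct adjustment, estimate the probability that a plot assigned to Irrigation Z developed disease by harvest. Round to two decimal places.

0.52

Here field drainage is a common cause — it drives both which irrigation a case falls under and the outcome. The crude comparison mixes populations; the stratum-specific rates are the causally relevant ones.
Standardising Irrigation Z to the population field drainage mix: 0.476·534/1803 + 0.524·217/297 = 0.524.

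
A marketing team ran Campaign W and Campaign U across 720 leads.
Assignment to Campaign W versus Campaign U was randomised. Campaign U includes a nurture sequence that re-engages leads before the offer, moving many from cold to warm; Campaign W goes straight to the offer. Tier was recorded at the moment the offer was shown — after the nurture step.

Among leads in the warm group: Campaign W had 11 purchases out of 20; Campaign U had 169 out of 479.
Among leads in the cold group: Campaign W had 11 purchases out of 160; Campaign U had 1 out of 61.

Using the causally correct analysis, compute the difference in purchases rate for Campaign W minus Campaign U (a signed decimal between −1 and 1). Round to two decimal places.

-0.19

Engagement tier is downstream of the campaign. One should not condition on a consequence of treatment, so the overall rates are the right comparison.
The causal difference is the pooled difference: 0.122 − 0.315 = -0.193.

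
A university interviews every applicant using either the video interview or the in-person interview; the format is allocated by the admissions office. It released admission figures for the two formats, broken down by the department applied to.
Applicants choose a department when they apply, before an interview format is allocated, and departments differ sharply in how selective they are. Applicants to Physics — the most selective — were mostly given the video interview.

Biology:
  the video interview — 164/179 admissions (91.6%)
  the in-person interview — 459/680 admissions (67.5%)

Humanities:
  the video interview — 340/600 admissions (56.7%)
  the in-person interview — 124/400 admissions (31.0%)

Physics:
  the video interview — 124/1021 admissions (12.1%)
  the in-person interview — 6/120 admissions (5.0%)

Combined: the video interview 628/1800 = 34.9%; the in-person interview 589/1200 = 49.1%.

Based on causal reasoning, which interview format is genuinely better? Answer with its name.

the video interview

Nothing the interview format does changes department; the imbalance is an allocation artefact. With department also predicting the outcome, the pooled figure is confounded, and the within-stratum comparison is the causal one.
Within each level — Biology: 91.6% vs 67.5%; Humanities: 56.7% vs 31.0%; Physics: 12.1% vs 5.0% — the video interview is higher every time.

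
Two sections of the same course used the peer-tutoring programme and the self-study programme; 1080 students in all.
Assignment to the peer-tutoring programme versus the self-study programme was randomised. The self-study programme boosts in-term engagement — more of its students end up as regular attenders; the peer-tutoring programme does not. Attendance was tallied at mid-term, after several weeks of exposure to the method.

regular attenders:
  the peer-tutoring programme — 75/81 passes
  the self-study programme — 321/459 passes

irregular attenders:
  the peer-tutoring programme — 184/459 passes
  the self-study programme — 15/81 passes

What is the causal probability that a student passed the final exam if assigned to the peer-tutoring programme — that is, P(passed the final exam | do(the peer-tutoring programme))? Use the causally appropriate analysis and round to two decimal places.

0.48

Within every mid-term attendance level the peer-tutoring programme has the higher rate, yet pooled the self-study programme does — Simpson's reversal.
Because the teaching method influences mid-term attendance, mid-term attendance is a post-treatment mediator, not a confounder. Stratifying on it would bias the estimate; the causal effect is the crude pooled difference.
So P(outcome | do(the peer-tutoring programme)) is just the pooled rate for the peer-tutoring programme: 259/540 = 0.480.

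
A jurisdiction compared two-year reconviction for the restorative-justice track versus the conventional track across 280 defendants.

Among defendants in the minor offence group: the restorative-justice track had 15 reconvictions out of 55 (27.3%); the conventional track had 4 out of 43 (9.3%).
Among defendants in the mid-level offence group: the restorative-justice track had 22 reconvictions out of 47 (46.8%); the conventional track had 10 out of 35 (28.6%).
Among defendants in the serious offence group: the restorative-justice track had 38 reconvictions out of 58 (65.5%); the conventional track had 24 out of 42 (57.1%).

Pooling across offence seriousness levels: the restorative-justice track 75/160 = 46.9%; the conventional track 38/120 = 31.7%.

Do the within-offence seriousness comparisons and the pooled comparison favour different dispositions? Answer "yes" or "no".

no

Within each offence seriousness level (minor offence 27.3% vs 9.3%; mid-level offence 46.8% vs 28.6%; serious offence 65.5% vs 57.1%), the conventional track has the lower rate every time. Pooled: 46.9% vs 31.7% — the conventional track has the lower rate overall. They agree.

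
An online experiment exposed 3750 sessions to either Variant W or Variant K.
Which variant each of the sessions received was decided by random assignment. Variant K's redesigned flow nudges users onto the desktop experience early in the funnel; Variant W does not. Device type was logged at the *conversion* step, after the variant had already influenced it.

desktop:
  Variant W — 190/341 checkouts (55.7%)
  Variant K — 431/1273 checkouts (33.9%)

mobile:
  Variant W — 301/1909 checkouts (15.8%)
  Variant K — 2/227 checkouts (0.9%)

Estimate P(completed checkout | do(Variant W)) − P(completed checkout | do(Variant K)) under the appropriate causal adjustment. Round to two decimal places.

-0.07

Device type is recorded after the variant and is itself shifted by it — it sits on the causal path from variant to outcome. Conditioning on a mediator would strip out part of the effect we want; the pooled comparison gives the total causal effect.
The causal difference is the pooled difference: 0.218 − 0.289 = -0.070.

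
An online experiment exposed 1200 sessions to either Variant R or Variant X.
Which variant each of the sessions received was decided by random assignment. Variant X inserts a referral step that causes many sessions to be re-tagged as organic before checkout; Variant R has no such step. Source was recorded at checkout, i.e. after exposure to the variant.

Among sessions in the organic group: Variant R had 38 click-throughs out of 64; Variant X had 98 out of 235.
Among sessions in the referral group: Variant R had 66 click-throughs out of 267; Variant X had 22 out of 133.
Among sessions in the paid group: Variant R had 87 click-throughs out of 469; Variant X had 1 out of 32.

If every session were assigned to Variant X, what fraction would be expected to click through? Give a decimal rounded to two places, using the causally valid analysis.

Traffic source is downstream of the variant. One should not condition on a consequence of treatment, so the overall rates are the right comparison.
So P(outcome | do(Variant X)) is just the pooled rate for Variant X: 121/400 = 0.302.

0.30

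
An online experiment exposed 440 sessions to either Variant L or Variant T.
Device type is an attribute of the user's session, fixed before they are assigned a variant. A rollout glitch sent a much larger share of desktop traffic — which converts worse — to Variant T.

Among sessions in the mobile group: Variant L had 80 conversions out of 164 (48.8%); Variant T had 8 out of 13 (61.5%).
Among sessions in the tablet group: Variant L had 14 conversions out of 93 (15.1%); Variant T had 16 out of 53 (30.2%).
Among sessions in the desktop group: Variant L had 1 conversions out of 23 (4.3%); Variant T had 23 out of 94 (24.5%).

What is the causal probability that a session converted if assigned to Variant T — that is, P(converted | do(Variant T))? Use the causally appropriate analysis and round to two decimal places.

The device type-specific comparison favours Variant T throughout, but the pooled figures favour Variant L. The question is whether to condition on device type.
Here device type is a common cause — it drives both which variant a case falls under and the outcome. The crude comparison mixes populations; the stratum-specific rates are the causally relevant ones.
Standardising Variant T to the population device type mix: 0.402·8/13 + 0.332·16/53 + 0.266·23/94 = 0.413.

0.41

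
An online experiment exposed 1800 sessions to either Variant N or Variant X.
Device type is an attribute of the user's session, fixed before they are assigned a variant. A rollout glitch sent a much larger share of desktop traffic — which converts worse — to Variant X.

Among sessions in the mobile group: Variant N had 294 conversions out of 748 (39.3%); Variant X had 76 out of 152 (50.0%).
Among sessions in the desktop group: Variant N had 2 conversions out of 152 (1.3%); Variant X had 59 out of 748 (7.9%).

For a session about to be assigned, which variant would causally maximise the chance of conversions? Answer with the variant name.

Here device type is a common cause — it drives both which variant a case falls under and the outcome. The crude comparison mixes populations; the stratum-specific rates are the causally relevant ones.
Within each level — mobile: 39.3% vs 50.0%; desktop: 1.3% vs 7.9% — Variant X is higher every time.

Variant X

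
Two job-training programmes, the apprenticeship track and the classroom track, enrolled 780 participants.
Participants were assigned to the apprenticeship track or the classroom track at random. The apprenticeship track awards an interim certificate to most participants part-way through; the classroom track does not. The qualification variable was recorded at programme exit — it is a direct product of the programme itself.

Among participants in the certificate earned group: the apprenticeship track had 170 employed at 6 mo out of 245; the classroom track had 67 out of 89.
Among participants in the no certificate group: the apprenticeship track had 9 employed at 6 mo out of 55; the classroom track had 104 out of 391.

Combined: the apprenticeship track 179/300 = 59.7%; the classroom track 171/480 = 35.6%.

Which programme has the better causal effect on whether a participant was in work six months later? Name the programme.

the apprenticeship track

Qualification attained during the programme is recorded after the programme and is itself shifted by it — it sits on the causal path from programme to outcome. Conditioning on a mediator would strip out part of the effect we want; the pooled comparison gives the total causal effect.
Pooled: the apprenticeship track 59.7% vs the classroom track 35.6%; the apprenticeship track is higher overall.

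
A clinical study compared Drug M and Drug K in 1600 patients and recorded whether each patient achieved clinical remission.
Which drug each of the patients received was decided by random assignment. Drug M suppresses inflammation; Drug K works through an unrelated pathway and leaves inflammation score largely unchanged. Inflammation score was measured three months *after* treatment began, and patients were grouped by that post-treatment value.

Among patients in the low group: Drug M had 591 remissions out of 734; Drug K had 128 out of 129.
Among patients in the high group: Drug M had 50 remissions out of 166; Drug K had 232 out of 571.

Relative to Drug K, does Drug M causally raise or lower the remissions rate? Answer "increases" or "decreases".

increases

Drug K is higher inside every inflammation score stratum but Drug M is higher in aggregate. Whether to stratify depends on how inflammation score relates to the drug.
Stratifying would compare drugs among patients the drugs themselves sorted into inflammation score groups — a form of selection on an intermediate. The unconditioned pooled rates give the total causal effect.
Pooled: Drug M 71.2% vs Drug K 51.4%; Drug M is higher overall.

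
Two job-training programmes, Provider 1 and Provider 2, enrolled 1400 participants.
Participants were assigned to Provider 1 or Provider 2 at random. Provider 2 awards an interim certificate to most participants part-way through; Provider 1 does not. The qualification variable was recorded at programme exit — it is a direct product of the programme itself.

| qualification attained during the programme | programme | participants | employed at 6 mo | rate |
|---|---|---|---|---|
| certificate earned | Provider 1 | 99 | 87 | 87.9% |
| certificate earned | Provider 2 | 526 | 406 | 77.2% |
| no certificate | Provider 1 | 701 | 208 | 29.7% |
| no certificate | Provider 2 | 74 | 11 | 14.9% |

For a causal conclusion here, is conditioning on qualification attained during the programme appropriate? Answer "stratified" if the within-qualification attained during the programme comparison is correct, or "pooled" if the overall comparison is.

The distribution of qualification attained during the programme is itself part of what the programme does — it is an intermediate outcome. Holding it fixed would remove that part of the effect; the total effect is the pooled difference.
Pooled: Provider 1 36.9% vs Provider 2 69.5%; Provider 2 is higher overall.

pooled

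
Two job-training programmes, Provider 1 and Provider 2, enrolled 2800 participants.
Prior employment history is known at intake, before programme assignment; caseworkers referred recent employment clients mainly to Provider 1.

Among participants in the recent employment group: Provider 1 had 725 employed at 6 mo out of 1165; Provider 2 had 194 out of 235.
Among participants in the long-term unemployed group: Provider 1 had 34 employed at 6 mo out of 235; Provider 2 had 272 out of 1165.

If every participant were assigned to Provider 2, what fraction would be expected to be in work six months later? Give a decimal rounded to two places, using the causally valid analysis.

Nothing the programme does changes prior employment history; the imbalance is an allocation artefact. With prior employment history also predicting the outcome, the pooled figure is confounded, and the within-stratum comparison is the causal one.
Standardising Provider 2 to the population prior employment history mix: 0.500·194/235 + 0.500·272/1165 = 0.530.

0.53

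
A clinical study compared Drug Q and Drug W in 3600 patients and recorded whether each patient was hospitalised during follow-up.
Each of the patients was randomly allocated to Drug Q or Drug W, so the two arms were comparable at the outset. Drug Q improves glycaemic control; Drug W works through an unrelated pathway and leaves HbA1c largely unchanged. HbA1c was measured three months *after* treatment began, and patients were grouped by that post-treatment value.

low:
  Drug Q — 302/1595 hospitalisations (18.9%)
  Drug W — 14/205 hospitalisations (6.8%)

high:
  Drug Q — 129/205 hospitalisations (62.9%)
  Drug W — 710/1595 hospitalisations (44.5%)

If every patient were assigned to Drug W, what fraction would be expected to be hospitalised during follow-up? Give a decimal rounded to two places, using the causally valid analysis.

0.40

HbA1c lies on the pathway drug → HbA1c → outcome, so adjusting for it blocks the indirect effect. For the total causal effect of drug, use the unadjusted pooled rates.
So P(outcome | do(Drug W)) is just the pooled rate for Drug W: 724/1800 = 0.402.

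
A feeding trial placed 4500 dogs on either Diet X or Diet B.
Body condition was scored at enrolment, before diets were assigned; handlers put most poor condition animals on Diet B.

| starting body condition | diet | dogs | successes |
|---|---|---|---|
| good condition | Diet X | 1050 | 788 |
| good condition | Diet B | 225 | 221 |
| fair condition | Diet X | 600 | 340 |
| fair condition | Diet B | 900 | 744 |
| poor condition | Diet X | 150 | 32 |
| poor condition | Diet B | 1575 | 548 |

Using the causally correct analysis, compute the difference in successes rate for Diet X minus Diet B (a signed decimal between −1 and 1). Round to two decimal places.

The stratified and pooled comparisons disagree (Diet B wins within each starting body condition; Diet X wins overall), so the answer turns on the causal role of starting body condition.
The imbalance in starting body condition arose from how dogs were allocated, not from anything the diet did; and starting body condition independently affects the outcome. The pooled gap is confounded — condition on starting body condition.
Adjusting over the population distribution of starting body condition: 0.283·(0.750−0.982) + 0.333·(0.567−0.827) + 0.383·(0.213−0.348) = -0.204.

-0.20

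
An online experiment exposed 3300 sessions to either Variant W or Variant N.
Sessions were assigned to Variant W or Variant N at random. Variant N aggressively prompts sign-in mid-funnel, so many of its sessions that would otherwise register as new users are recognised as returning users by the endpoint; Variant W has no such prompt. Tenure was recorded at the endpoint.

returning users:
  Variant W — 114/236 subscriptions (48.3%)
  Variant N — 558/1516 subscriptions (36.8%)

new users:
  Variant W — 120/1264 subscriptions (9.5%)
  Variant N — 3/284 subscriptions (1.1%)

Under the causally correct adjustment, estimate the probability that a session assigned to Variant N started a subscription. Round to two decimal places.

0.31

User tenure is downstream of the variant. One should not condition on a consequence of treatment, so the overall rates are the right comparison.
So P(outcome | do(Variant N)) is just the pooled rate for Variant N: 561/1800 = 0.312.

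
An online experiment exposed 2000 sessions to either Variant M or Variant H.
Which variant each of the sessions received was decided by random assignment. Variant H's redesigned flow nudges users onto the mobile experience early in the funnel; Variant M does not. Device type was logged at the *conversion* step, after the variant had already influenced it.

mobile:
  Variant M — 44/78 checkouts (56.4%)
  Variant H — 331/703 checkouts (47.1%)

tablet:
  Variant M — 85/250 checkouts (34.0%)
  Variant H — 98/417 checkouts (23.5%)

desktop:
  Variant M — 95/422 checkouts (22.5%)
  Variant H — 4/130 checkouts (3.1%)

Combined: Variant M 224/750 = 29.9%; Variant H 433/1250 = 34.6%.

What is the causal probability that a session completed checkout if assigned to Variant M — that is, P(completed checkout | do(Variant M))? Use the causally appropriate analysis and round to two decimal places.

0.30

Device type lies on the pathway variant → device type → outcome, so adjusting for it blocks the indirect effect. For the total causal effect of variant, use the unadjusted pooled rates.
So P(outcome | do(Variant M)) is just the pooled rate for Variant M: 224/750 = 0.299.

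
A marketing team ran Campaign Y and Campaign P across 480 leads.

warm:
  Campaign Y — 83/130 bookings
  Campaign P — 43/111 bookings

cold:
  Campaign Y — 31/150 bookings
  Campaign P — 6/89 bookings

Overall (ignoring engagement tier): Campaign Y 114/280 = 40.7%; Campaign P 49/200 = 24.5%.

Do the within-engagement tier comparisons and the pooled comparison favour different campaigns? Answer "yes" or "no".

Within each engagement tier level (warm 63.8% vs 38.7%; cold 20.7% vs 6.7%), Campaign Y has the higher rate every time. Pooled: 40.7% vs 24.5% — Campaign Y has the higher rate overall. They agree.

no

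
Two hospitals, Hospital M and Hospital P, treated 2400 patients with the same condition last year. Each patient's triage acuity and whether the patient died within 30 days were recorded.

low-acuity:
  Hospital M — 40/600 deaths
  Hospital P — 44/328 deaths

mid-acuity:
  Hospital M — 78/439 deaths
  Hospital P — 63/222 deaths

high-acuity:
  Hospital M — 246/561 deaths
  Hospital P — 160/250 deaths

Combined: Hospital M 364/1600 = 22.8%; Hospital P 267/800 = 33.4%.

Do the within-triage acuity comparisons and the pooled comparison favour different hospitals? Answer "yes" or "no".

Within each triage acuity level (low-acuity 6.7% vs 13.4%; mid-acuity 17.8% vs 28.4%; high-acuity 43.9% vs 64.0%), Hospital M has the lower rate every time. Pooled: 22.8% vs 33.4% — Hospital M has the lower rate overall. They agree.

no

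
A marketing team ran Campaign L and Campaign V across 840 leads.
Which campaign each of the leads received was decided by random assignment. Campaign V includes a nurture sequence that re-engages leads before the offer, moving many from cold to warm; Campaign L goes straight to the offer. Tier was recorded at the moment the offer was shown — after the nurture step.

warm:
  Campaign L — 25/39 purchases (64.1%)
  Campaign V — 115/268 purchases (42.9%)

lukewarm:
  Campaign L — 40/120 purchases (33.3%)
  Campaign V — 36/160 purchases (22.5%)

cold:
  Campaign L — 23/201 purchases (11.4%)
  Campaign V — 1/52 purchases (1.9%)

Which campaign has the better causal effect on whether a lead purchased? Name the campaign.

The distribution of engagement tier is itself part of what the campaign does — it is an intermediate outcome. Holding it fixed would remove that part of the effect; the total effect is the pooled difference.
Pooled: Campaign L 24.4% vs Campaign V 31.7%; Campaign V is higher overall.

Campaign V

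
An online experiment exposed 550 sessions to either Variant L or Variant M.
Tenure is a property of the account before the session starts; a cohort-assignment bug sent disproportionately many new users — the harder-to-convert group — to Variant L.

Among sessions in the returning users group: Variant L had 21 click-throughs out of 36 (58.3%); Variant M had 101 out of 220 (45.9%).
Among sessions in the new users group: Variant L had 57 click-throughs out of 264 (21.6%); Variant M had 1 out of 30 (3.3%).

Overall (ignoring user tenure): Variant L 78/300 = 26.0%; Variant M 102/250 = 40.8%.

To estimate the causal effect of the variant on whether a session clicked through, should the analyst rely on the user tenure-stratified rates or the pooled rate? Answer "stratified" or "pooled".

The stratified and pooled comparisons disagree (Variant L wins within each user tenure; Variant M wins overall), so the answer turns on the causal role of user tenure.
User tenure differs across variants for reasons unrelated to any effect of the variant itself, and it separately predicts the outcome — a classic confounder. We must compare within user tenure levels.
Within each level — returning users: 58.3% vs 45.9%; new users: 21.6% vs 3.3% — Variant L is higher every time.

stratified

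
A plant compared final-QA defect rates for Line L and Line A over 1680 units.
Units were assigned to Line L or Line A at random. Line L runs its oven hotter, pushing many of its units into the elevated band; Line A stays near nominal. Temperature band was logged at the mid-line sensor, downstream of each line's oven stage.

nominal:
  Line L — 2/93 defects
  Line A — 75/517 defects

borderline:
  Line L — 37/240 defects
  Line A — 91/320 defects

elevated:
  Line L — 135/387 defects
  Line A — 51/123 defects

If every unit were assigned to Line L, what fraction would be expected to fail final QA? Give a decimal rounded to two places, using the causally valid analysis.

The in-process temperature band-specific comparison favours Line L throughout, but the pooled figures favour Line A. The question is whether to condition on in-process temperature band.
Because the line influences in-process temperature band, in-process temperature band is a post-treatment mediator, not a confounder. Stratifying on it would bias the estimate; the causal effect is the crude pooled difference.
So P(outcome | do(Line L)) is just the pooled rate for Line L: 174/720 = 0.242.

0.24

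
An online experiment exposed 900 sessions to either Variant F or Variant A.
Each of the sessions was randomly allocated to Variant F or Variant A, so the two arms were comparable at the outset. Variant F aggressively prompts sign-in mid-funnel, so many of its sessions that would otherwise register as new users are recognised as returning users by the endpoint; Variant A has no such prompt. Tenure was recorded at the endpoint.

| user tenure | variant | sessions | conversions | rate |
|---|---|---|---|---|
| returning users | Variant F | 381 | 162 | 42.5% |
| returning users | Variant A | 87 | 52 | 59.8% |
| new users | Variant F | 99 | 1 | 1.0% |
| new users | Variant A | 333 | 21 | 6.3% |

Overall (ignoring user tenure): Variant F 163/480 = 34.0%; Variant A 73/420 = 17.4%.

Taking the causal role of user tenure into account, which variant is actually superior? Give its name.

Variant F

Stratifying would compare variants among sessions the variants themselves sorted into user tenure groups — a form of selection on an intermediate. The unconditioned pooled rates give the total causal effect.
Pooled: Variant F 34.0% vs Variant A 17.4%; Variant F is higher overall.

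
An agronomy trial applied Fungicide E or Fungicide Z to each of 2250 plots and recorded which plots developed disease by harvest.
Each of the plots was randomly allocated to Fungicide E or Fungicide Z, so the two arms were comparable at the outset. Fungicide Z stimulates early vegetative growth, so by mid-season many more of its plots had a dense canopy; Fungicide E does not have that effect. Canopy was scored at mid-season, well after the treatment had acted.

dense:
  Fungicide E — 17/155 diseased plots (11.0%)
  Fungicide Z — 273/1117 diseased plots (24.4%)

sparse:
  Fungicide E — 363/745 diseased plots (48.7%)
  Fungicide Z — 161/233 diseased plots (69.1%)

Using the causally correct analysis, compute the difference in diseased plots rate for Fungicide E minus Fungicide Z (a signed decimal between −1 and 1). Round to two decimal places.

Mid-season canopy is downstream of the fungicide. One should not condition on a consequence of treatment, so the overall rates are the right comparison.
The causal difference is the pooled difference: 0.422 − 0.321 = +0.101.

+0.10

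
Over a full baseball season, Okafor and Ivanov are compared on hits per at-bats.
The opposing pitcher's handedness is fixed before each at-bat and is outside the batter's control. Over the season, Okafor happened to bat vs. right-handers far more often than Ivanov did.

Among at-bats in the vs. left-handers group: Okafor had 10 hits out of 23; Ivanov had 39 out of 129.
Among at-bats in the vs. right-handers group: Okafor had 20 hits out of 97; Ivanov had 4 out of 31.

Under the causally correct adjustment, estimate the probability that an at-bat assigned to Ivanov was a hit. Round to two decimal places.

The stratified and pooled comparisons disagree (Okafor wins within each pitcher handedness; Ivanov wins overall), so the answer turns on the causal role of pitcher handedness.
Pitcher handedness satisfies the back-door criterion: it is not a descendant of the player, and it blocks the spurious path from player to outcome. Adjusting for it (i.e., using the within-pitcher handedness rates) gives the causal effect.
Standardising Ivanov to the population pitcher handedness mix: 0.543·39/129 + 0.457·4/31 = 0.223.

0.22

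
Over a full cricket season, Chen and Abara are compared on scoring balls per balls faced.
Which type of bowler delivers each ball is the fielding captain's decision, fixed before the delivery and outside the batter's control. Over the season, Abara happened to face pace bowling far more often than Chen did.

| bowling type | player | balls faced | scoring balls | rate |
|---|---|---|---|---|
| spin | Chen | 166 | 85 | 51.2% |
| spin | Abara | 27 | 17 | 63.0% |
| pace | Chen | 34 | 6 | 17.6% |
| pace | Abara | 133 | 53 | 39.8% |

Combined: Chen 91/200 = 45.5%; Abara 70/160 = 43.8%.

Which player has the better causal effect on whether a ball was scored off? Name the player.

The stratified and pooled comparisons disagree (Abara wins within each bowling type; Chen wins overall), so the answer turns on the causal role of bowling type.
Bowling type is set before the player has any effect — it is not caused by the player — and it independently drives the outcome. That makes it a confounder, so the causal comparison is within bowling type levels.
Within each level — spin: 51.2% vs 63.0%; pace: 17.6% vs 39.8% — Abara is higher every time.

Abara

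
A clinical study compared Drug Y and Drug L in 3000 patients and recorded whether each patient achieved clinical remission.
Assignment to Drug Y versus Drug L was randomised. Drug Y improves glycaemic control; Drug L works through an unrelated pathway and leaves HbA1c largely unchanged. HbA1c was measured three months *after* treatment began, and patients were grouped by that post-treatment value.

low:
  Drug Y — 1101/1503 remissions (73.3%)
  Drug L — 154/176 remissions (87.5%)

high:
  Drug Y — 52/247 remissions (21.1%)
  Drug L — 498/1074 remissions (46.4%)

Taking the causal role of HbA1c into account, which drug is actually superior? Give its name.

Drug Y

The HbA1c-specific comparison favours Drug L throughout, but the pooled figures favour Drug Y. The question is whether to condition on HbA1c.
HbA1c here is a post-treatment variable shaped by the drug; conditioning on it would introduce bias rather than remove it. The overall comparison is the causal one.
Pooled: Drug Y 65.9% vs Drug L 52.2%; Drug Y is higher overall.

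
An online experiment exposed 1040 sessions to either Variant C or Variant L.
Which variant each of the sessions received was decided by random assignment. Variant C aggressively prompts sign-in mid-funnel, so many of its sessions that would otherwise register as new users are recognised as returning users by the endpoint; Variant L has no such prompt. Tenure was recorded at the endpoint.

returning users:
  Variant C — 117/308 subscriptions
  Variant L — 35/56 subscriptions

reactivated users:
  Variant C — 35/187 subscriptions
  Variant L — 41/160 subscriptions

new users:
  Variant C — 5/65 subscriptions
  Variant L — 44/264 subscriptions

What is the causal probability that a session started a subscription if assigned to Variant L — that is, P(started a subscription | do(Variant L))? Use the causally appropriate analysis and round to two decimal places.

0.25

Because the variant influences user tenure, user tenure is a post-treatment mediator, not a confounder. Stratifying on it would bias the estimate; the causal effect is the crude pooled difference.
So P(outcome | do(Variant L)) is just the pooled rate for Variant L: 120/480 = 0.250.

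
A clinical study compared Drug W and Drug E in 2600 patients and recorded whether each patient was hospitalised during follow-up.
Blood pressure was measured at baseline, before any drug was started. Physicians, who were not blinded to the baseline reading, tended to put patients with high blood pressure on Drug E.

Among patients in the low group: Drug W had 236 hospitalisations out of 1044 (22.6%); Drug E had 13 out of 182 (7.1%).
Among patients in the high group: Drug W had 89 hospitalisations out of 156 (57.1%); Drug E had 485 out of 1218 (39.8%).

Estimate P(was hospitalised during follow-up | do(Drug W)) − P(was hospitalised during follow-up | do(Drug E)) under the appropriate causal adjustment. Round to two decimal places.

The stratified and pooled comparisons disagree (Drug E wins within each blood pressure; Drug W wins overall), so the answer turns on the causal role of blood pressure.
Blood pressure differs across drugs for reasons unrelated to any effect of the drug itself, and it separately predicts the outcome — a classic confounder. We must compare within blood pressure levels.
Adjusting over the population distribution of blood pressure: 0.472·(0.226−0.071) + 0.528·(0.571−0.398) = +0.164.

+0.16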